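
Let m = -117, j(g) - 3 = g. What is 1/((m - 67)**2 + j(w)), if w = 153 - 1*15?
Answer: 1/33997 ≈ 2.9414e-5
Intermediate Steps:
w = 138 (w = 153 - 15 = 138)
j(g) = 3 + g
1/((m - 67)**2 + j(w)) = 1/((-117 - 67)**2 + (3 + 138)) = 1/((-184)**2 + 141) = 1/(33856 + 141) = 1/33997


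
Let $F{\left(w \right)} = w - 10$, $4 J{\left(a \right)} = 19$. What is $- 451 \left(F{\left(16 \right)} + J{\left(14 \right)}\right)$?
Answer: $- \frac{19393}{4} \approx -4848.3$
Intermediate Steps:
$J{\left(a \right)} = \frac{19}{4}$ ($J{\left(a \right)} = \frac{1}{4} \cdot 19 = \frac{19}{4}$)
$F{\left(w \right)} = -10 + w$ ($F{\left(w \right)} = w - 10 = -10 + w$)
$- 451 \left(F{\left(16 \right)} + J{\left(14 \right)}\right) = - 451 \left(\left(-10 + 16\right) + \frac{19}{4}\right) = - 451 \left(6 + \frac{19}{4}\right) = \left(-451\right) \frac{43}{4} = - \frac{19393}{4}$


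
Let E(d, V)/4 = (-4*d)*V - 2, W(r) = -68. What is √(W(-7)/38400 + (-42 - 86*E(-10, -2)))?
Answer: √1622361498/240 ≈ 167.83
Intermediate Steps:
E(d, V) = -8 - 16*V*d (E(d, V) = 4*((-4*d)*V - 2) = 4*(-4*V*d - 2) = 4*(-2 - 4*V*d) = -8 - 16*V*d)
√(W(-7)/38400 + (-42 - 86*E(-10, -2))) = √(-68/38400 + (-42 - 86*(-8 - 16*(-2)*(-10)))) = √(-68*1/38400 + (-42 - 86*(-8 - 320))) = √(-17/9600 + (-42 - 86*(-328))) = √(-17/9600 + (-42 + 28208)) = √(-17/9600 + 28166) = √(270393583/9600) = √1622361498/240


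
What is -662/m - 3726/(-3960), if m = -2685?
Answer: 140287/118140 ≈ 1.1875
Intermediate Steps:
-662/m - 3726/(-3960) = -662/(-2685) - 3726/(-3960) = -662*(-1/2685) - 3726*(-1/3960) = 662/2685 + 207/220 = 140287/118140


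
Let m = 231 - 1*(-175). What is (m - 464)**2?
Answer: 3364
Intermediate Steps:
m = 406 (m = 231 + 175 = 406)
(m - 464)**2 = (406 - 464)**2 = (-58)**2 = 3364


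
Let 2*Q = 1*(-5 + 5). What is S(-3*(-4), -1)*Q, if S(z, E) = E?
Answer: 0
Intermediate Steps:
Q = 0 (Q = (1*(-5 + 5))/2 = (1*0)/2 = (½)*0 = 0)
S(-3*(-4), -1)*Q = -1*0 = 0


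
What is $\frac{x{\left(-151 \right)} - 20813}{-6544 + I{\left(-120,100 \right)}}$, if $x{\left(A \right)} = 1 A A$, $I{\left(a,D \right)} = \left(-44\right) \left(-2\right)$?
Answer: $- \frac{497}{1614} \approx -0.30793$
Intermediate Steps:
$I{\left(a,D \right)} = 88$
$x{\left(A \right)} = A^{2}$ ($x{\left(A \right)} = A A = A^{2}$)
$\frac{x{\left(-151 \right)} - 20813}{-6544 + I{\left(-120,100 \right)}} = \frac{\left(-151\right)^{2} - 20813}{-6544 + 88} = \frac{22801 - 20813}{-6456} = 1988 \left(- \frac{1}{6456}\right) = - \frac{497}{1614}$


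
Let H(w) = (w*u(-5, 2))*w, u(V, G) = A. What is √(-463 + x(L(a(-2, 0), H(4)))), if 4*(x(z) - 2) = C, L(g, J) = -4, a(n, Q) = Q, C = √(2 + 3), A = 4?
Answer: √(-1844 + √5)/2 ≈ 21.458*I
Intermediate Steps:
u(V, G) = 4
C = √5 ≈ 2.2361
H(w) = 4*w² (H(w) = (w*4)*w = (4*w)*w = 4*w²)
x(z) = 2 + √5/4
√(-463 + x(L(a(-2, 0), H(4)))) = √(-463 + (2 + √5/4)) = √(-461 + √5/4)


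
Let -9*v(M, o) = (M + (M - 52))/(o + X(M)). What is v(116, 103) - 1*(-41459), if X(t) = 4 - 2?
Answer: 870635/21 ≈ 41459.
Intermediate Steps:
X(t) = 2
v(M, o) = -(-52 + 2*M)/(9*(2 + o)) (v(M, o) = -(M + (M - 52))/(9*(o + 2)) = -(M + (-52 + M))/(9*(2 + o)) = -(-52 + 2*M)/(9*(2 + o)))
v(116, 103) - 1*(-41459) = 2*(26 - 1*116)/(9*(2 + 103)) - 1*(-41459) = (2/9)*(26 - 116)/105 + 41459 = (2/9)*(1/105)*(-90) + 41459 = -4/21 + 41459 = 870635/21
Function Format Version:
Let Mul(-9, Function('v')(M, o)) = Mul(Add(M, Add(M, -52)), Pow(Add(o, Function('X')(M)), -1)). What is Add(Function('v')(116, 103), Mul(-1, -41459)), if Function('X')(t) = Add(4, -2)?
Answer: Rational(870635, 21) ≈ 41459.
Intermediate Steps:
Function('X')(t) = 2
Function('v')(M, o) = Mul(Rational(-1, 9), Pow(Add(2, o), -1), Add(-52, Mul(2, M))) (Function('v')(M, o) = Mul(Rational(-1, 9), Mul(Add(M, Add(M, -52)), Pow(Add(o, 2), -1))) = Mul(Rational(-1, 9), Mul(Add(M, Add(-52, M)), Pow(Add(2, o), -1))) = Mul(Rational(-1, 9), Mul(Add(-52, Mul(2, M)), Pow(Add(2, o), -1))) = Mul(Rational(-1, 9), Mul(Pow(Add(2, o), -1), Add(-52, Mul(2, M)))) = Mul(Rational(-1, 9), Pow(Add(2, o), -1), Add(-52, Mul(2, M))))
Add(Function('v')(116, 103), Mul(-1, -41459)) = Add(Mul(Rational(2, 9), Pow(Add(2, 103), -1), Add(26, Mul(-1, 116))), Mul(-1, -41459)) = Add(Mul(Rational(2, 9), Pow(105, -1), Add(26, -116)), 41459) = Add(Mul(Rational(2, 9), Rational(1, 105), -90), 41459) = Add(Rational(-4, 21), 41459) = Rational(870635, 21)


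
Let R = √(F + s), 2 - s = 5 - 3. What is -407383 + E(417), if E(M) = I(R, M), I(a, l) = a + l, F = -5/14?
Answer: -406966 + I*√70/14 ≈ -4.0697e+5 + 0.59761*I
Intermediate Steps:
s = 0 (s = 2 - (5 - 3) = 2 - 1*2 = 2 - 2 = 0)
F = -5/14 (F = -5*1/14 = -5/14 ≈ -0.35714)
R = I*√70/14 (R = √(-5/14 + 0) = √(-5/14) = I*√70/14 ≈ 0.59761*I)
E(M) = M + I*√70/14 (E(M) = I*√70/14 + M = M + I*√70/14)
-407383 + E(417) = -407383 + (417 + I*√70/14) = -406966 + I*√70/14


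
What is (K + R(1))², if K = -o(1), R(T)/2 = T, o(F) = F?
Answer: 1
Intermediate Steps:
R(T) = 2*T
K = -1 (K = -1*1 = -1)
(K + R(1))² = (-1 + 2*1)² = (-1 + 2)² = 1² = 1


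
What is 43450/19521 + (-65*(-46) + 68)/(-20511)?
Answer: 92389748/44488359 ≈ 2.0767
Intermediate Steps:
43450/19521 + (-65*(-46) + 68)/(-20511) = 43450*(1/19521) + (2990 + 68)*(-1/20511) = 43450/19521 + 3058*(-1/20511) = 43450/19521 - 3058/20511 = 92389748/44488359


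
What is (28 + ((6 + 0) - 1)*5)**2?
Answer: 2809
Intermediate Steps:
(28 + ((6 + 0) - 1)*5)**2 = (28 + (6 - 1)*5)**2 = (28 + 5*5)**2 = (28 + 25)**2 = 53**2 = 2809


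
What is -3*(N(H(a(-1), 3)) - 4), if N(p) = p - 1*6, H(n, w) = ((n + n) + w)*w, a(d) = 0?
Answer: 3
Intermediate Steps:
H(n, w) = w*(w + 2*n) (H(n, w) = (2*n + w)*w = (w + 2*n)*w = w*(w + 2*n))
N(p) = -6 + p (N(p) = p - 6 = -6 + p)
-3*(N(H(a(-1), 3)) - 4) = -3*((-6 + 3*(3 + 2*0)) - 4) = -3*((-6 + 3*(3 + 0)) - 4) = -3*((-6 + 3*3) - 4) = -3*((-6 + 9) - 4) = -3*(3 - 4) = -3*(-1) = 3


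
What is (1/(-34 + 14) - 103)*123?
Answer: -253503/20 ≈ -12675.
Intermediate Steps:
(1/(-34 + 14) - 103)*123 = (1/(-20) - 103)*123 = (-1/20 - 103)*123 = -2061/20*123 = -253503/20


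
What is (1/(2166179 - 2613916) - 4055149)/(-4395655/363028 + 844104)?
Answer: -659128247883420792/137199597258435409 ≈ -4.8042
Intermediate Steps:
(1/(2166179 - 2613916) - 4055149)/(-4395655/363028 + 844104) = (1/(-447737) - 4055149)/(-4395655*1/363028 + 844104) = (-1/447737 - 4055149)/(-4395655/363028 + 844104) = -1815640247814/(447737*306428991257/363028) = -1815640247814/447737*363028/306428991257 = -659128247883420792/137199597258435409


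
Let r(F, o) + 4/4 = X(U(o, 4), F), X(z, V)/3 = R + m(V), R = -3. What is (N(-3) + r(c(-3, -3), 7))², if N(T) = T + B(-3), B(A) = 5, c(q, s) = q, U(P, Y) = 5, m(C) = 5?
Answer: 49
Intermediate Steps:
X(z, V) = 6 (X(z, V) = 3*(-3 + 5) = 3*2 = 6)
r(F, o) = 5 (r(F, o) = -1 + 6 = 5)
N(T) = 5 + T (N(T) = T + 5 = 5 + T)
(N(-3) + r(c(-3, -3), 7))² = ((5 - 3) + 5)² = (2 + 5)² = 7² = 49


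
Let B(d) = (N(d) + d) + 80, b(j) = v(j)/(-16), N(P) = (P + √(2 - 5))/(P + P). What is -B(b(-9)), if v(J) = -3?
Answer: -1291/16 - 8*I*√3/3 ≈ -80.688 - 4.6188*I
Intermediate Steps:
N(P) = (P + I*√3)/(2*P) (N(P) = (P + √(-3))/((2*P)) = (P + I*√3)*(1/(2*P)) = (P + I*√3)/(2*P))
b(j) = 3/16 (b(j) = -3/(-16) = -3*(-1/16) = 3/16)
B(d) = 80 + d + (d + I*√3)/(2*d) (B(d) = ((d + I*√3)/(2*d) + d) + 80 = (d + (d + I*√3)/(2*d)) + 80 = 80 + d + (d + I*√3)/(2*d))
-B(b(-9)) = -(161/2 + 3/16 + I*√3/(2*(3/16))) = -(161/2 + 3/16 + (½)*I*√3*(16/3)) = -(161/2 + 3/16 + 8*I*√3/3) = -(1291/16 + 8*I*√3/3) = -1291/16 - 8*I*√3/3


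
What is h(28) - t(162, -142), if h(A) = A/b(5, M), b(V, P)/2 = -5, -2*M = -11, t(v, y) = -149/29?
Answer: 339/145 ≈ 2.3379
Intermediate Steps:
t(v, y) = -149/29 (t(v, y) = -149*1/29 = -149/29)
M = 11/2 (M = -½*(-11) = 11/2 ≈ 5.5000)
b(V, P) = -10 (b(V, P) = 2*(-5) = -10)
h(A) = -A/10 (h(A) = A/(-10) = A*(-⅒) = -A/10)
h(28) - t(162, -142) = -⅒*28 - 1*(-149/29) = -14/5 + 149/29 = 339/145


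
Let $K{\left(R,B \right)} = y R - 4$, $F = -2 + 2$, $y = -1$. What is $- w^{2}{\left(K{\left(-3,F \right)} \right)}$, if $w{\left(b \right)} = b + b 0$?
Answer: $-1$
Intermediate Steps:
$F = 0$
$K{\left(R,B \right)} = -4 - R$ ($K{\left(R,B \right)} = - R - 4 = -4 - R$)
$w{\left(b \right)} = b$ ($w{\left(b \right)} = b + 0 = b$)
$- w^{2}{\left(K{\left(-3,F \right)} \right)} = - \left(-4 - -3\right)^{2} = - \left(-4 + 3\right)^{2} = - \left(-1\right)^{2} = \left(-1\right) 1 = -1$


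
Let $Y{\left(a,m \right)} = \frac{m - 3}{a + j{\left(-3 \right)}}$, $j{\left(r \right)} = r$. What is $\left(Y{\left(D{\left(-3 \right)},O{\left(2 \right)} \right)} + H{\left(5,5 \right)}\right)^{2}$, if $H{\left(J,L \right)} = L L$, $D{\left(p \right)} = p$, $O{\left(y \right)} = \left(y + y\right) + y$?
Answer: $\frac{2401}{4} \approx 600.25$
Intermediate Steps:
$O{\left(y \right)} = 3 y$ ($O{\left(y \right)} = 2 y + y = 3 y$)
$Y{\left(a,m \right)} = \frac{-3 + m}{-3 + a}$ ($Y{\left(a,m \right)} = \frac{m - 3}{a - 3} = \frac{-3 + m}{-3 + a}$)
$H{\left(J,L \right)} = L^{2}$
$\left(Y{\left(D{\left(-3 \right)},O{\left(2 \right)} \right)} + H{\left(5,5 \right)}\right)^{2} = \left(\frac{-3 + 3 \cdot 2}{-3 - 3} + 5^{2}\right)^{2} = \left(\frac{-3 + 6}{-6} + 25\right)^{2} = \left(\left(- \frac{1}{6}\right) 3 + 25\right)^{2} = \left(- \frac{1}{2} + 25\right)^{2} = \left(\frac{49}{2}\right)^{2} = \frac{2401}{4}$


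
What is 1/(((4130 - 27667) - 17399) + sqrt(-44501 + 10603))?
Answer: -1204/49287941 - I*sqrt(33898)/1675789994 ≈ -2.4428e-5 - 1.0987e-7*I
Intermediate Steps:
1/(((4130 - 27667) - 17399) + sqrt(-44501 + 10603)) = 1/((-23537 - 17399) + sqrt(-33898)) = 1/(-40936 + I*sqrt(33898))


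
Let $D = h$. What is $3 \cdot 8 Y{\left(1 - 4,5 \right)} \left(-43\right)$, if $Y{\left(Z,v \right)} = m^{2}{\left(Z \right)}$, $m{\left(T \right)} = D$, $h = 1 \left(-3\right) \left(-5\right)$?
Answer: $-232200$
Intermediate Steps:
$h = 15$ ($h = \left(-3\right) \left(-5\right) = 15$)
$D = 15$
$m{\left(T \right)} = 15$
$Y{\left(Z,v \right)} = 225$ ($Y{\left(Z,v \right)} = 15^{2} = 225$)
$3 \cdot 8 Y{\left(1 - 4,5 \right)} \left(-43\right) = 3 \cdot 8 \cdot 225 \left(-43\right) = 24 \cdot 225 \left(-43\right) = 5400 \left(-43\right) = -232200$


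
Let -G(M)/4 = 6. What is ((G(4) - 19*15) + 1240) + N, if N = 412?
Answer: 1343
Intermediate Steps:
G(M) = -24 (G(M) = -4*6 = -24)
((G(4) - 19*15) + 1240) + N = ((-24 - 19*15) + 1240) + 412 = ((-24 - 285) + 1240) + 412 = (-309 + 1240) + 412 = 931 + 412 = 1343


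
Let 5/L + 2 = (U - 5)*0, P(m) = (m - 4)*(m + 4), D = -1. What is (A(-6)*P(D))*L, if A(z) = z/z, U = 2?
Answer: 75/2 ≈ 37.500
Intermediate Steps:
A(z) = 1
P(m) = (-4 + m)*(4 + m)
L = -5/2 (L = 5/(-2 + (2 - 5)*0) = 5/(-2 - 3*0) = 5/(-2 + 0) = 5/(-2) = 5*(-1/2) = -5/2 ≈ -2.5000)
(A(-6)*P(D))*L = (1*(-16 + (-1)**2))*(-5/2) = (1*(-16 + 1))*(-5/2) = (1*(-15))*(-5/2) = -15*(-5/2) = 75/2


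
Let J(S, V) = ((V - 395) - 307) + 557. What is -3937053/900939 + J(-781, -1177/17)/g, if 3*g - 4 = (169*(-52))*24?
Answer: -2351034650099/538376520734 ≈ -4.3669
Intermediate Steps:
g = -210908/3 (g = 4/3 + ((169*(-52))*24)/3 = 4/3 + (-8788*24)/3 = 4/3 + (⅓)*(-210912) = 4/3 - 70304 = -210908/3 ≈ -70303.)
J(S, V) = -145 + V (J(S, V) = ((-395 + V) - 307) + 557 = (-702 + V) + 557 = -145 + V)
-3937053/900939 + J(-781, -1177/17)/g = -3937053/900939 + (-145 - 1177/17)/(-210908/3) = -3937053*1/900939 + (-145 - 1177*1/17)*(-3/210908) = -1312351/300313 + (-145 - 1177/17)*(-3/210908) = -1312351/300313 - 3642/17*(-3/210908) = -1312351/300313 + 5463/1792718 = -2351034650099/538376520734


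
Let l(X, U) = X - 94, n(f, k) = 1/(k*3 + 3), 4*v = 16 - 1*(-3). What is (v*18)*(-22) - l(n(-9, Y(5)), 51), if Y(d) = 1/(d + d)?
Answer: -58981/33 ≈ -1787.3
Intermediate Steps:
v = 19/4 (v = (16 - 1*(-3))/4 = (16 + 3)/4 = (1/4)*19 = 19/4 ≈ 4.7500)
Y(d) = 1/(2*d)
n(f, k) = 1/(3 + 3*k) (n(f, k) = 1/(3*k + 3) = 1/(3 + 3*k))
l(X, U) = -94 + X
(v*18)*(-22) - l(n(-9, Y(5)), 51) = ((19/4)*18)*(-22) - (-94 + 1/(3*(1 + (1/2)/5))) = (171/2)*(-22) - (-94 + 1/(3*(1 + (1/2)*(1/5)))) = -1881 - (-94 + 1/(3*(1 + 1/10))) = -1881 - (-94 + 1/(3*(11/10))) = -1881 - (-94 + (1/3)*(10/11)) = -1881 - (-94 + 10/33) = -1881 - 1*(-3092/33) = -1881 + 3092/33 = -58981/33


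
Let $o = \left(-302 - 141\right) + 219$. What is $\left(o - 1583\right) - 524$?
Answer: $-2331$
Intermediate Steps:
$o = -224$ ($o = -443 + 219 = -224$)
$\left(o - 1583\right) - 524 = \left(-224 - 1583\right) - 524 = -1807 - 524 = -2331$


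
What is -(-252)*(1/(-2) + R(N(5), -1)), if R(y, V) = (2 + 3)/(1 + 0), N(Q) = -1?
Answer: 1134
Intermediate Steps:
R(y, V) = 5 (R(y, V) = 5/1 = 5*1 = 5)
-(-252)*(1/(-2) + R(N(5), -1)) = -(-252)*(1/(-2) + 5) = -(-252)*(-½ + 5) = -(-252)*9/2 = -36*(-63/2) = 1134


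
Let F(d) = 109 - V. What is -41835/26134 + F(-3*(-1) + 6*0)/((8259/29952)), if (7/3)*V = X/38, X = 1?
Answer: 3766874920233/9568937966 ≈ 393.66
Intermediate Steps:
V = 3/266 (V = 3*(1/38)/7 = 3*(1*(1/38))/7 = (3/7)*(1/38) = 3/266 ≈ 0.011278)
F(d) = 28991/266 (F(d) = 109 - 1*3/266 = 109 - 3/266 = 28991/266)
-41835/26134 + F(-3*(-1) + 6*0)/((8259/29952)) = -41835/26134 + 28991/(266*((8259/29952))) = -41835*1/26134 + 28991/(266*((8259*(1/29952)))) = -41835/26134 + 28991/(266*(2753/9984)) = -41835/26134 + (28991/266)*(9984/2753) = -41835/26134 + 144723072/366149 = 3766874920233/9568937966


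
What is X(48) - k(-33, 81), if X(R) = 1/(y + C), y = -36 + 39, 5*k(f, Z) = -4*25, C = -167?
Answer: 3279/164 ≈ 19.994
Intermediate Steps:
k(f, Z) = -20 (k(f, Z) = (-4*25)/5 = (1/5)*(-100) = -20)
y = 3
X(R) = -1/164 (X(R) = 1/(3 - 167) = 1/(-164) = -1/164)
X(48) - k(-33, 81) = -1/164 - 1*(-20) = -1/164 + 20 = 3279/164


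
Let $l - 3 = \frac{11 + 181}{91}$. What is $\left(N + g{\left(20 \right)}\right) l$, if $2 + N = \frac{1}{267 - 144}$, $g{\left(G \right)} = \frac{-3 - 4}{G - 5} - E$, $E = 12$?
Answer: $- \frac{21204}{287} \approx -73.882$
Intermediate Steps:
$g{\left(G \right)} = -12 - \frac{7}{-5 + G}$ ($g{\left(G \right)} = \frac{-3 - 4}{G - 5} - 12 = - \frac{7}{-5 + G} - 12 = -12 - \frac{7}{-5 + G}$)
$N = - \frac{245}{123}$ ($N = -2 + \frac{1}{267 - 144} = -2 + \frac{1}{123} = - \frac{245}{123} \approx -1.9919$)
$l = \frac{465}{91}$ ($l = 3 + \frac{11 + 181}{91} = 3 + 192 \cdot \frac{1}{91} = 3 + \frac{192}{91} = \frac{465}{91} \approx 5.1099$)
$\left(N + g{\left(20 \right)}\right) l = \left(- \frac{245}{123} + \frac{53 - 240}{-5 + 20}\right) \frac{465}{91} = \left(- \frac{245}{123} + \frac{53 - 240}{15}\right) \frac{465}{91} = \left(- \frac{245}{123} + \frac{1}{15} \left(-187\right)\right) \frac{465}{91} = \left(- \frac{245}{123} - \frac{187}{15}\right) \frac{465}{91} = \left(- \frac{2964}{205}\right) \frac{465}{91} = - \frac{21204}{287}$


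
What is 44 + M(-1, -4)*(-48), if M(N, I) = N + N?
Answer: 140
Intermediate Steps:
M(N, I) = 2*N
44 + M(-1, -4)*(-48) = 44 + (2*(-1))*(-48) = 44 - 2*(-48) = 44 + 96 = 140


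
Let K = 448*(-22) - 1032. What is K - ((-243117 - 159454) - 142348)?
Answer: 534031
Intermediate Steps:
K = -10888 (K = -9856 - 1032 = -10888)
K - ((-243117 - 159454) - 142348) = -10888 - ((-243117 - 159454) - 142348) = -10888 - (-402571 - 142348) = -10888 - 1*(-544919) = -10888 + 544919 = 534031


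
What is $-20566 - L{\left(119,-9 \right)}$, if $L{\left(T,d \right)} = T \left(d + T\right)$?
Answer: $-33656$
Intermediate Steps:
$L{\left(T,d \right)} = T \left(T + d\right)$
$-20566 - L{\left(119,-9 \right)} = -20566 - 119 \left(119 - 9\right) = -20566 - 119 \cdot 110 = -20566 - 13090 = -33656$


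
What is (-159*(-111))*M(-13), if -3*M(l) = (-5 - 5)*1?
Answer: 58830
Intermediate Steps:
M(l) = 10/3 (M(l) = -(-5 - 5)/3 = -(-10)/3 = -⅓*(-10) = 10/3)
(-159*(-111))*M(-13) = -159*(-111)*(10/3) = 17649*(10/3) = 58830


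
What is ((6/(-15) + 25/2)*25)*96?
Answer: 29040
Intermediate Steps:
((6/(-15) + 25/2)*25)*96 = ((6*(-1/15) + 25*(½))*25)*96 = ((-⅖ + 25/2)*25)*96 = ((121/10)*25)*96 = (605/2)*96 = 29040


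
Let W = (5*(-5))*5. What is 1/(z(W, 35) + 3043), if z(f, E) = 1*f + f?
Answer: 1/2793 ≈ 0.00035804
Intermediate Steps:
W = -125 (W = -25*5 = -125)
z(f, E) = 2*f (z(f, E) = f + f = 2*f)
1/(z(W, 35) + 3043) = 1/(2*(-125) + 3043) = 1/(-250 + 3043) = 1/2793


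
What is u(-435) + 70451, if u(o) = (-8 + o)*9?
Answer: 66464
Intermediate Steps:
u(o) = -72 + 9*o
u(-435) + 70451 = (-72 + 9*(-435)) + 70451 = (-72 - 3915) + 70451 = -3987 + 70451 = 66464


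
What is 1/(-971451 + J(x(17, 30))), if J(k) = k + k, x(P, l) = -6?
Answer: -1/971463 ≈ -1.0294e-6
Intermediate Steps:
J(k) = 2*k
1/(-971451 + J(x(17, 30))) = 1/(-971451 + 2*(-6)) = 1/(-971451 - 12) = 1/(-971463) = -1/971463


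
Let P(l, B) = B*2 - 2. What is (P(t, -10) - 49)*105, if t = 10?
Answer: -7455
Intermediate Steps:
P(l, B) = -2 + 2*B (P(l, B) = 2*B - 2 = -2 + 2*B)
(P(t, -10) - 49)*105 = ((-2 + 2*(-10)) - 49)*105 = ((-2 - 20) - 49)*105 = (-22 - 49)*105 = -71*105 = -7455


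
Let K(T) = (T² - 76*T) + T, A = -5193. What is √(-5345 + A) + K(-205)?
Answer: 57400 + I*√10538 ≈ 57400.0 + 102.65*I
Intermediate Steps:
K(T) = T² - 75*T
√(-5345 + A) + K(-205) = √(-5345 - 5193) - 205*(-75 - 205) = √(-10538) - 205*(-280) = I*√10538 + 57400 = 57400 + I*√10538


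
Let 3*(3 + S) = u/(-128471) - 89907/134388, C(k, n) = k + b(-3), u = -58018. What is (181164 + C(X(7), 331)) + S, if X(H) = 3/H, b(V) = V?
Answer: 446813129611715/2466422964 ≈ 1.8116e+5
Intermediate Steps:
C(k, n) = -3 + k (C(k, n) = k - 3 = -3 + k)
S = -53046055315/17264960748 (S = -3 + (-58018/(-128471) - 89907/134388)/3 = -3 + (-58018*(-1/128471) - 89907*1/134388)/3 = -3 + (58018/128471 - 29969/44796)/3 = -3 + (1/3)*(-1251173071/5754986916) = -3 - 1251173071/17264960748 = -53046055315/17264960748 ≈ -3.0725)
(181164 + C(X(7), 331)) + S = (181164 + (-3 + 3/7)) - 53046055315/17264960748 = (181164 - 18/7) - 53046055315/17264960748 = 1268130/7 - 53046055315/17264960748 = 446813129611715/2466422964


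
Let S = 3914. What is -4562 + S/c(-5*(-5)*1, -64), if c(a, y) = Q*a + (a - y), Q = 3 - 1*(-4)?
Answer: -600227/132 ≈ -4547.2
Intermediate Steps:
Q = 7 (Q = 3 + 4 = 7)
c(a, y) = -y + 8*a (c(a, y) = 7*a + (a - y) = -y + 8*a)
-4562 + S/c(-5*(-5)*1, -64) = -4562 + 3914/(-1*(-64) + 8*(-5*(-5)*1)) = -4562 + 3914/(64 + 8*(25*1)) = -4562 + 3914/(64 + 8*25) = -4562 + 3914/(64 + 200) = -4562 + 3914/264 = -4562 + 3914*(1/264) = -4562 + 1957/132 = -600227/132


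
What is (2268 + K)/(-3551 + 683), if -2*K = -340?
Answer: -1219/1434 ≈ -0.85007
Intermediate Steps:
K = 170 (K = -1/2*(-340) = 170)
(2268 + K)/(-3551 + 683) = (2268 + 170)/(-3551 + 683) = 2438/(-2868) = 2438*(-1/2868) = -1219/1434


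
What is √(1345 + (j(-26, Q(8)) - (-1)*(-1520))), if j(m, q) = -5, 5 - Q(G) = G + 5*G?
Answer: 6*I*√5 ≈ 13.416*I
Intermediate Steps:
Q(G) = 5 - 6*G (Q(G) = 5 - (G + 5*G) = 5 - 6*G)
√(1345 + (j(-26, Q(8)) - (-1)*(-1520))) = √(1345 + (-5 - (-1)*(-1520))) = √(1345 + (-5 - 1*1520)) = √(1345 + (-5 - 1520)) = √(1345 - 1525) = √(-180) = 6*I*√5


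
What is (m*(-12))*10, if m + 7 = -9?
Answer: 1920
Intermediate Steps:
m = -16 (m = -7 - 9 = -16)
(m*(-12))*10 = -16*(-12)*10 = 192*10 = 1920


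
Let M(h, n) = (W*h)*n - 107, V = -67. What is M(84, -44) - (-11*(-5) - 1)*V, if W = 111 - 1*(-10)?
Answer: -443705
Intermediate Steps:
W = 121 (W = 111 + 10 = 121)
M(h, n) = -107 + 121*h*n (M(h, n) = (121*h)*n - 107 = 121*h*n - 107 = -107 + 121*h*n)
M(84, -44) - (-11*(-5) - 1)*V = (-107 + 121*84*(-44)) - (-11*(-5) - 1)*(-67) = (-107 - 447216) - (55 - 1)*(-67) = -447323 - 54*(-67) = -447323 - 1*(-3618) = -447323 + 3618 = -443705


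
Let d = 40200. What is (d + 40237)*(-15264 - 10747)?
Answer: -2092246807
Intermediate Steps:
(d + 40237)*(-15264 - 10747) = (40200 + 40237)*(-15264 - 10747) = 80437*(-26011) = -2092246807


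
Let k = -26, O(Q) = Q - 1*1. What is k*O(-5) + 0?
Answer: 156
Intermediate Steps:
O(Q) = -1 + Q (O(Q) = Q - 1 = -1 + Q)
k*O(-5) + 0 = -26*(-1 - 5) + 0 = -26*(-6) + 0 = 156 + 0 = 156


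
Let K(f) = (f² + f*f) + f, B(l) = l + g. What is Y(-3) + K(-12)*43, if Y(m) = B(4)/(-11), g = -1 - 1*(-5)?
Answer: 130540/11 ≈ 11867.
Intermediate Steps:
g = 4 (g = -1 + 5 = 4)
B(l) = 4 + l (B(l) = l + 4 = 4 + l)
K(f) = f + 2*f² (K(f) = (f² + f²) + f = 2*f² + f = f + 2*f²)
Y(m) = -8/11 (Y(m) = (4 + 4)/(-11) = 8*(-1/11) = -8/11)
Y(-3) + K(-12)*43 = -8/11 - 12*(1 + 2*(-12))*43 = -8/11 - 12*(1 - 24)*43 = -8/11 - 12*(-23)*43 = -8/11 + 276*43 = -8/11 + 11868 = 130540/11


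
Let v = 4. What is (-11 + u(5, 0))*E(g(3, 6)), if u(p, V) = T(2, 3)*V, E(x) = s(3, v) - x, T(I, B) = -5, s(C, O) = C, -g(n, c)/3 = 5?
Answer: -198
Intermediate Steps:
g(n, c) = -15 (g(n, c) = -3*5 = -15)
E(x) = 3 - x
u(p, V) = -5*V
(-11 + u(5, 0))*E(g(3, 6)) = (-11 - 5*0)*(3 - 1*(-15)) = (-11 + 0)*(3 + 15) = -11*18 = -198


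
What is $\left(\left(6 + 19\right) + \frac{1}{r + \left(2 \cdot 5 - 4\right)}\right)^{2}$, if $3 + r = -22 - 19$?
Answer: $\frac{900601}{1444} \approx 623.68$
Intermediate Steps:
$r = -44$ ($r = -3 - 41 = -44$)
$\left(\left(6 + 19\right) + \frac{1}{r + \left(2 \cdot 5 - 4\right)}\right)^{2} = \left(\left(6 + 19\right) + \frac{1}{-44 + \left(2 \cdot 5 - 4\right)}\right)^{2} = \left(25 + \frac{1}{-44 + \left(10 - 4\right)}\right)^{2} = \left(25 + \frac{1}{-44 + 6}\right)^{2} = \left(25 + \frac{1}{-38}\right)^{2} = \left(25 - \frac{1}{38}\right)^{2} = \left(\frac{949}{38}\right)^{2} = \frac{900601}{1444}$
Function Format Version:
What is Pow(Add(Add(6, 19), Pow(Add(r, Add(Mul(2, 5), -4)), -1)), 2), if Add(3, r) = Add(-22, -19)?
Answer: Rational(900601, 1444) ≈ 623.68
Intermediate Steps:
r = -44 (r = Add(-3, Add(-22, -19)) = Add(-3, -41) = -44)
Pow(Add(Add(6, 19), Pow(Add(r, Add(Mul(2, 5), -4)), -1)), 2) = Pow(Add(Add(6, 19), Pow(Add(-44, Add(Mul(2, 5), -4)), -1)), 2) = Pow(Add(25, Pow(Add(-44, Add(10, -4)), -1)), 2) = Pow(Add(25, Pow(Add(-44, 6), -1)), 2) = Pow(Add(25, Pow(-38, -1)), 2) = Pow(Add(25, Rational(-1, 38)), 2) = Pow(Rational(949, 38), 2) = Rational(900601, 1444)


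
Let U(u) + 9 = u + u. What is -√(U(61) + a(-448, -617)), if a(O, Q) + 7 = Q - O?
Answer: -3*I*√7 ≈ -7.9373*I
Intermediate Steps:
U(u) = -9 + 2*u (U(u) = -9 + (u + u) = -9 + 2*u)
a(O, Q) = -7 + Q - O (a(O, Q) = -7 + (Q - O) = -7 + Q - O)
-√(U(61) + a(-448, -617)) = -√((-9 + 2*61) + (-7 - 617 - 1*(-448))) = -√((-9 + 122) + (-7 - 617 + 448)) = -√(113 - 176) = -√(-63) = -3*I*√7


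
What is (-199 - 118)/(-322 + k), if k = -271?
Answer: 317/593 ≈ 0.53457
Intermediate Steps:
(-199 - 118)/(-322 + k) = (-199 - 118)/(-322 - 271) = -317/(-593) = -317*(-1/593) = 317/593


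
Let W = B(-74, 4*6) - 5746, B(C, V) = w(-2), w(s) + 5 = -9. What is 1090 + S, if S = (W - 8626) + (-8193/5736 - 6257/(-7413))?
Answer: -188461211695/14173656 ≈ -13297.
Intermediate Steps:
w(s) = -14 (w(s) = -5 - 9 = -14)
B(C, V) = -14
W = -5760 (W = -14 - 5746 = -5760)
S = -203910496735/14173656 (S = (-5760 - 8626) + (-8193/5736 - 6257/(-7413)) = -14386 + (-8193*1/5736 - 6257*(-1/7413)) = -14386 + (-2731/1912 + 6257/7413) = -14386 - 8281519/14173656 = -203910496735/14173656 ≈ -14387.)
1090 + S = 1090 - 203910496735/14173656 = -188461211695/14173656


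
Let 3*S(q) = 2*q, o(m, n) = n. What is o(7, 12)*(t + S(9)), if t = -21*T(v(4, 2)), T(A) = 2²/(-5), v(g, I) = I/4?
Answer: 1368/5 ≈ 273.60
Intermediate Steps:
v(g, I) = I/4 (v(g, I) = I*(¼) = I/4)
T(A) = -⅘ (T(A) = 4*(-⅕) = -⅘)
S(q) = 2*q/3 (S(q) = (2*q)/3 = 2*q/3)
t = 84/5 (t = -21*(-⅘) = 84/5 ≈ 16.800)
o(7, 12)*(t + S(9)) = 12*(84/5 + (⅔)*9) = 12*(84/5 + 6) = 12*(114/5) = 1368/5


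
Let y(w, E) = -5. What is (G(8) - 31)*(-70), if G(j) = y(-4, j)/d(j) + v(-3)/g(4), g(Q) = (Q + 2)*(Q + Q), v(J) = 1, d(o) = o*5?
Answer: 52255/24 ≈ 2177.3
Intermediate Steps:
d(o) = 5*o
g(Q) = 2*Q*(2 + Q) (g(Q) = (2 + Q)*(2*Q) = 2*Q*(2 + Q))
G(j) = 1/48 - 1/j (G(j) = -5*1/(5*j) + 1/(2*4*(2 + 4)) = -1/j + 1/(2*4*6) = -1/j + 1/48 = 1/48 - 1/j)
(G(8) - 31)*(-70) = ((1/48)*(-48 + 8)/8 - 31)*(-70) = ((1/48)*(⅛)*(-40) - 31)*(-70) = (-5/48 - 31)*(-70) = -1493/48*(-70) = 52255/24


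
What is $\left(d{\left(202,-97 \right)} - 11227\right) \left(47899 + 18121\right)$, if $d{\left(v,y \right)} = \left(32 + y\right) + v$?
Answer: $-732161800$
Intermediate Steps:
$d{\left(v,y \right)} = 32 + v + y$
$\left(d{\left(202,-97 \right)} - 11227\right) \left(47899 + 18121\right) = \left(\left(32 + 202 - 97\right) - 11227\right) \left(47899 + 18121\right) = \left(137 - 11227\right) 66020 = \left(-11090\right) 66020 = -732161800$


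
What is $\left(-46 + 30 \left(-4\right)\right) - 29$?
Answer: $-195$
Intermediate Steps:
$\left(-46 + 30 \left(-4\right)\right) - 29 = \left(-46 - 120\right) - 29 = -166 - 29 = -195$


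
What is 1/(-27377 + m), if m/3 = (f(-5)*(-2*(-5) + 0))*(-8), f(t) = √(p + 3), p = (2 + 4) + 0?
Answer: -1/28097 ≈ -3.5591e-5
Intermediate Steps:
p = 6 (p = 6 + 0 = 6)
f(t) = 3 (f(t) = √(6 + 3) = √9 = 3)
m = -720 (m = 3*((3*(-2*(-5) + 0))*(-8)) = 3*((3*(10 + 0))*(-8)) = 3*((3*10)*(-8)) = 3*(30*(-8)) = 3*(-240) = -720)
1/(-27377 + m) = 1/(-27377 - 720) = 1/(-28097) = -1/28097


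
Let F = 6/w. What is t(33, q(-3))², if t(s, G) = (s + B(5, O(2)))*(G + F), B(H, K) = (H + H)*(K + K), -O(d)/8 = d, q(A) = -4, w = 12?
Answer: 4036081/4 ≈ 1.0090e+6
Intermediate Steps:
O(d) = -8*d
F = ½ (F = 6/12 = 6*(1/12) = ½ ≈ 0.50000)
B(H, K) = 4*H*K (B(H, K) = (2*H)*(2*K) = 4*H*K)
t(s, G) = (½ + G)*(-320 + s) (t(s, G) = (s + 4*5*(-8*2))*(G + ½) = (s + 4*5*(-16))*(½ + G) = (s - 320)*(½ + G) = (-320 + s)*(½ + G) = (½ + G)*(-320 + s))
t(33, q(-3))² = (-160 + (½)*33 - 320*(-4) - 4*33)² = (-160 + 33/2 + 1280 - 132)² = (2009/2)² = 4036081/4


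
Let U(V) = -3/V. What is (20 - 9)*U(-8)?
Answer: 33/8 ≈ 4.1250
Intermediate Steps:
(20 - 9)*U(-8) = (20 - 9)*(-3/(-8)) = 11*(-3*(-1/8)) = 11*(3/8) = 33/8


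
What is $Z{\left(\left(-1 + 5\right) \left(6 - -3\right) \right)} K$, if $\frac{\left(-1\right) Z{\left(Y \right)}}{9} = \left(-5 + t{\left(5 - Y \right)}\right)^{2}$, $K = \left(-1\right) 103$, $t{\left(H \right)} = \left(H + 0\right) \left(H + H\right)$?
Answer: $3406622103$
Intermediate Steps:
$t{\left(H \right)} = 2 H^{2}$ ($t{\left(H \right)} = H 2 H = 2 H^{2}$)
$K = -103$
$Z{\left(Y \right)} = - 9 \left(-5 + 2 \left(5 - Y\right)^{2}\right)^{2}$
$Z{\left(\left(-1 + 5\right) \left(6 - -3\right) \right)} K = - 9 \left(-5 + 2 \left(-5 + \left(-1 + 5\right) \left(6 - -3\right)\right)^{2}\right)^{2} \left(-103\right) = - 9 \left(-5 + 2 \left(-5 + 4 \left(6 + 3\right)\right)^{2}\right)^{2} \left(-103\right) = - 9 \left(-5 + 2 \left(-5 + 4 \cdot 9\right)^{2}\right)^{2} \left(-103\right) = - 9 \left(-5 + 2 \left(-5 + 36\right)^{2}\right)^{2} \left(-103\right) = - 9 \left(-5 + 2 \cdot 31^{2}\right)^{2} \left(-103\right) = - 9 \left(-5 + 2 \cdot 961\right)^{2} \left(-103\right) = - 9 \left(-5 + 1922\right)^{2} \left(-103\right) = - 9 \cdot 1917^{2} \left(-103\right) = \left(-9\right) 3674889 \left(-103\right) = \left(-33074001\right) \left(-103\right) = 3406622103$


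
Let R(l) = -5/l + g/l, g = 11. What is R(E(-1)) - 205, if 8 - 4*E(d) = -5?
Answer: -2641/13 ≈ -203.15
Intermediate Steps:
E(d) = 13/4 (E(d) = 2 - ¼*(-5) = 2 + 5/4 = 13/4)
R(l) = 6/l (R(l) = -5/l + 11/l = 6/l)
R(E(-1)) - 205 = 6/(13/4) - 205 = 6*(4/13) - 205 = 24/13 - 205 = -2641/13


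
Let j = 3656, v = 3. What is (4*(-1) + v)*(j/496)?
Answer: -457/62 ≈ -7.3710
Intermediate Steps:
(4*(-1) + v)*(j/496) = (4*(-1) + 3)*(3656/496) = (-4 + 3)*(3656*(1/496)) = -1*457/62 = -457/62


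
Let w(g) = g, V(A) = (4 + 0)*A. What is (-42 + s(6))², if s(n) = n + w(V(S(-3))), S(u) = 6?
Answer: 144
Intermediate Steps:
V(A) = 4*A
s(n) = 24 + n (s(n) = n + 4*6 = n + 24 = 24 + n)
(-42 + s(6))² = (-42 + (24 + 6))² = (-42 + 30)² = (-12)² = 144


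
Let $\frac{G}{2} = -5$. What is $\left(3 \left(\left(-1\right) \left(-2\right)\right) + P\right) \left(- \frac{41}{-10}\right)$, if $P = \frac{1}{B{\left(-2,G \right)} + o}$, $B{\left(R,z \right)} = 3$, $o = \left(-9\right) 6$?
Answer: $\frac{2501}{102} \approx 24.52$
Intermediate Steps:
$G = -10$ ($G = 2 \left(-5\right) = -10$)
$o = -54$
$P = - \frac{1}{51}$ ($P = \frac{1}{3 - 54} = \frac{1}{-51} = - \frac{1}{51} \approx -0.019608$)
$\left(3 \left(\left(-1\right) \left(-2\right)\right) + P\right) \left(- \frac{41}{-10}\right) = \left(3 \left(\left(-1\right) \left(-2\right)\right) - \frac{1}{51}\right) \left(- \frac{41}{-10}\right) = \left(3 \cdot 2 - \frac{1}{51}\right) \left(\left(-41\right) \left(- \frac{1}{10}\right)\right) = \left(6 - \frac{1}{51}\right) \frac{41}{10} = \frac{305}{51} \cdot \frac{41}{10} = \frac{2501}{102}$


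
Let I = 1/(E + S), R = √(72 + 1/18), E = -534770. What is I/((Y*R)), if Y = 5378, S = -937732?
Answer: -√2594/3423697711844 ≈ -1.4876e-11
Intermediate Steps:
R = √2594/6 (R = √(72 + 1/18) = √(1297/18) = √2594/6 ≈ 8.4886)
I = -1/1472502 (I = 1/(-534770 - 937732) = 1/(-1472502) = -1/1472502 ≈ -6.7912e-7)
I/((Y*R)) = -3*√2594/6975266/1472502 = -√2594/3423697711844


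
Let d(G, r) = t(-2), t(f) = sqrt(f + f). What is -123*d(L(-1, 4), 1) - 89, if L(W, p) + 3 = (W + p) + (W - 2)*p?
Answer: -89 - 246*I ≈ -89.0 - 246.0*I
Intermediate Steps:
t(f) = sqrt(2)*sqrt(f) (t(f) = sqrt(2*f) = sqrt(2)*sqrt(f))
L(W, p) = -3 + W + p + p*(-2 + W) (L(W, p) = -3 + ((W + p) + (W - 2)*p) = -3 + ((W + p) + (-2 + W)*p) = -3 + ((W + p) + p*(-2 + W)) = -3 + (W + p + p*(-2 + W)) = -3 + W + p + p*(-2 + W))
d(G, r) = 2*I (d(G, r) = sqrt(2)*sqrt(-2) = sqrt(2)*(I*sqrt(2)) = 2*I)
-123*d(L(-1, 4), 1) - 89 = -246*I - 89 = -89 - 246*I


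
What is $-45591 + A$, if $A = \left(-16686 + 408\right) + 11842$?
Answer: $-50027$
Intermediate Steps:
$A = -4436$ ($A = -16278 + 11842 = -4436$)
$-45591 + A = -45591 - 4436 = -50027$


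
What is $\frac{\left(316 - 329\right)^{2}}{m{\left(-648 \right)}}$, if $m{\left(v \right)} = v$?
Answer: $- \frac{169}{648} \approx -0.2608$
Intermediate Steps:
$\frac{\left(316 - 329\right)^{2}}{m{\left(-648 \right)}} = \frac{\left(316 - 329\right)^{2}}{-648} = \left(-13\right)^{2} \left(- \frac{1}{648}\right) = 169 \left(- \frac{1}{648}\right) = - \frac{169}{648}$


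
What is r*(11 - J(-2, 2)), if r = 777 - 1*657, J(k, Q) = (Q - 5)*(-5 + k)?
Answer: -1200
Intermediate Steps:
J(k, Q) = (-5 + Q)*(-5 + k)
r = 120 (r = 777 - 657 = 120)
r*(11 - J(-2, 2)) = 120*(11 - (25 - 5*2 - 5*(-2) + 2*(-2))) = 120*(11 - (25 - 10 + 10 - 4)) = 120*(11 - 1*21) = 120*(11 - 21) = 120*(-10) = -1200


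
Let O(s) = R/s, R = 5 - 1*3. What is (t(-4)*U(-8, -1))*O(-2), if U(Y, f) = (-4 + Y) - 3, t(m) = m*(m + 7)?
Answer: -180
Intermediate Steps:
t(m) = m*(7 + m)
U(Y, f) = -7 + Y
R = 2 (R = 5 - 3 = 2)
O(s) = 2/s
(t(-4)*U(-8, -1))*O(-2) = ((-4*(7 - 4))*(-7 - 8))*(2/(-2)) = (-4*3*(-15))*(2*(-½)) = -12*(-15)*(-1) = 180*(-1) = -180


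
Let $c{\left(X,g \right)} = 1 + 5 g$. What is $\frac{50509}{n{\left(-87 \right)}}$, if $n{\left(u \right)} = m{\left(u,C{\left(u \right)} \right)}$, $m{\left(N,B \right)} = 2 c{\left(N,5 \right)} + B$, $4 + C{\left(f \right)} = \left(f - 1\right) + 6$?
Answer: $- \frac{50509}{34} \approx -1485.6$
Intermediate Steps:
$C{\left(f \right)} = 1 + f$ ($C{\left(f \right)} = -4 + \left(\left(f - 1\right) + 6\right) = -4 + \left(\left(-1 + f\right) + 6\right) = -4 + \left(5 + f\right) = 1 + f$)
$m{\left(N,B \right)} = 52 + B$ ($m{\left(N,B \right)} = 2 \left(1 + 5 \cdot 5\right) + B = 2 \left(1 + 25\right) + B = 2 \cdot 26 + B = 52 + B$)
$n{\left(u \right)} = 53 + u$ ($n{\left(u \right)} = 52 + \left(1 + u\right) = 53 + u$)
$\frac{50509}{n{\left(-87 \right)}} = \frac{50509}{53 - 87} = \frac{50509}{-34} = 50509 \left(- \frac{1}{34}\right) = - \frac{50509}{34}$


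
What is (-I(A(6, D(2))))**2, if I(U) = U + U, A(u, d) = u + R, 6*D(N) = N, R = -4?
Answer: 16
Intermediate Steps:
D(N) = N/6
A(u, d) = -4 + u (A(u, d) = u - 4 = -4 + u)
I(U) = 2*U
(-I(A(6, D(2))))**2 = (-2*(-4 + 6))**2 = (-2*2)**2 = (-1*4)**2 = (-4)**2 = 16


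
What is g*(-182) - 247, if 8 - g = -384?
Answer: -71591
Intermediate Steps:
g = 392 (g = 8 - 1*(-384) = 8 + 384 = 392)
g*(-182) - 247 = 392*(-182) - 247 = -71344 - 247 = -71591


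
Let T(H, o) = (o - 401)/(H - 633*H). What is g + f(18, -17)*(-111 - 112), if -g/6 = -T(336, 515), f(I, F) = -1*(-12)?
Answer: -47354553/17696 ≈ -2676.0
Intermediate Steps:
f(I, F) = 12
T(H, o) = -(-401 + o)/(632*H) (T(H, o) = (-401 + o)/((-632*H)) = (-401 + o)*(-1/(632*H)) = -(-401 + o)/(632*H))
g = -57/17696 (g = -(-6)*(1/632)*(401 - 1*515)/336 = -(-6)*(1/632)*(1/336)*(401 - 515) = -(-6)*(1/632)*(1/336)*(-114) = -(-6)*(-19)/35392 = -6*19/35392 = -57/17696 ≈ -0.0032211)
g + f(18, -17)*(-111 - 112) = -57/17696 + 12*(-111 - 112) = -57/17696 + 12*(-223) = -57/17696 - 2676 = -47354553/17696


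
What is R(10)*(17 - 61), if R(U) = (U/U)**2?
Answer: -44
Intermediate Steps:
R(U) = 1 (R(U) = 1**2 = 1)
R(10)*(17 - 61) = 1*(17 - 61) = 1*(-44) = -44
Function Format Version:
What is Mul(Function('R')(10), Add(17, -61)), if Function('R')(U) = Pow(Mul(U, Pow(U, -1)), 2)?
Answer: -44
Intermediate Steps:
Function('R')(U) = 1 (Function('R')(U) = Pow(1, 2) = 1)
Mul(Function('R')(10), Add(17, -61)) = Mul(1, Add(17, -61)) = Mul(1, -44) = -44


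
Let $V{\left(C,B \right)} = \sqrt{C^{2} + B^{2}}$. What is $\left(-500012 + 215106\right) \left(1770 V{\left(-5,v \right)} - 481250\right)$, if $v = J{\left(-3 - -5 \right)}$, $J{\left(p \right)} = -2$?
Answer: $137111012500 - 504283620 \sqrt{29} \approx 1.344 \cdot 10^{11}$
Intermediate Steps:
$v = -2$
$V{\left(C,B \right)} = \sqrt{B^{2} + C^{2}}$
$\left(-500012 + 215106\right) \left(1770 V{\left(-5,v \right)} - 481250\right) = \left(-500012 + 215106\right) \left(1770 \sqrt{\left(-2\right)^{2} + \left(-5\right)^{2}} - 481250\right) = - 284906 \left(1770 \sqrt{4 + 25} - 481250\right) = - 284906 \left(1770 \sqrt{29} - 481250\right) = - 284906 \left(-481250 + 1770 \sqrt{29}\right) = 137111012500 - 504283620 \sqrt{29}$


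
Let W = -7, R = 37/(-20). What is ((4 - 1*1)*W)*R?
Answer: 777/20 ≈ 38.850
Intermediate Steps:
R = -37/20 (R = 37*(-1/20) = -37/20 ≈ -1.8500)
((4 - 1*1)*W)*R = ((4 - 1*1)*(-7))*(-37/20) = ((4 - 1)*(-7))*(-37/20) = (3*(-7))*(-37/20) = -21*(-37/20) = 777/20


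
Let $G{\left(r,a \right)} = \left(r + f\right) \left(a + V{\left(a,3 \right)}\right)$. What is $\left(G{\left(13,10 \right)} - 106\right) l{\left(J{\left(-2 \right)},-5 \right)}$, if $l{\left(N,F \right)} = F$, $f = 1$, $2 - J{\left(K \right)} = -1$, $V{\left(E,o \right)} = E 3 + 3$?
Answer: $-2480$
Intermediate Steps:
$V{\left(E,o \right)} = 3 + 3 E$ ($V{\left(E,o \right)} = 3 E + 3 = 3 + 3 E$)
$J{\left(K \right)} = 3$ ($J{\left(K \right)} = 2 - -1 = 2 + 1 = 3$)
$G{\left(r,a \right)} = \left(1 + r\right) \left(3 + 4 a\right)$ ($G{\left(r,a \right)} = \left(r + 1\right) \left(a + \left(3 + 3 a\right)\right) = \left(1 + r\right) \left(3 + 4 a\right)$)
$\left(G{\left(13,10 \right)} - 106\right) l{\left(J{\left(-2 \right)},-5 \right)} = \left(\left(3 + 3 \cdot 13 + 4 \cdot 10 + 4 \cdot 10 \cdot 13\right) - 106\right) \left(-5\right) = \left(\left(3 + 39 + 40 + 520\right) - 106\right) \left(-5\right) = \left(602 - 106\right) \left(-5\right) = 496 \left(-5\right) = -2480$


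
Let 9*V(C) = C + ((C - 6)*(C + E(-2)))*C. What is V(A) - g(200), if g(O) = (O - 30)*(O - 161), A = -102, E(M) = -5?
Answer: -412828/3 ≈ -1.3761e+5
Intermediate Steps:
g(O) = (-161 + O)*(-30 + O) (g(O) = (-30 + O)*(-161 + O) = (-161 + O)*(-30 + O))
V(C) = C/9 + C*(-6 + C)*(-5 + C)/9 (V(C) = (C + ((C - 6)*(C - 5))*C)/9 = (C + ((-6 + C)*(-5 + C))*C)/9 = (C + C*(-6 + C)*(-5 + C))/9 = C/9 + C*(-6 + C)*(-5 + C)/9)
V(A) - g(200) = (⅑)*(-102)*(31 + (-102)² - 11*(-102)) - (4830 + 200² - 191*200) = (⅑)*(-102)*(31 + 10404 + 1122) - (4830 + 40000 - 38200) = (⅑)*(-102)*11557 - 1*6630 = -392938/3 - 6630 = -412828/3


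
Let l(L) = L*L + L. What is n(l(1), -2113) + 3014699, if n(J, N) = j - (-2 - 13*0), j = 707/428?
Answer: 1290292735/428 ≈ 3.0147e+6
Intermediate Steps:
j = 707/428 (j = 707*(1/428) = 707/428 ≈ 1.6519)
l(L) = L + L**2 (l(L) = L**2 + L = L + L**2)
n(J, N) = 1563/428 (n(J, N) = 707/428 - (-2 - 13*0) = 707/428 - (-2 + 0) = 707/428 - 1*(-2) = 707/428 + 2 = 1563/428)
n(l(1), -2113) + 3014699 = 1563/428 + 3014699 = 1290292735/428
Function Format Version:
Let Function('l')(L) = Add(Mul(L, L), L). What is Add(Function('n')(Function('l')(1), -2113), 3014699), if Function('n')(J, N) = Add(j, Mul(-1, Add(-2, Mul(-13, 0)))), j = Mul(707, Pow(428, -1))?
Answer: Rational(1290292735, 428) ≈ 3.0147e+6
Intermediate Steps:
j = Rational(707, 428) (j = Mul(707, Rational(1, 428)) = Rational(707, 428) ≈ 1.6519)
Function('l')(L) = Add(L, Pow(L, 2)) (Function('l')(L) = Add(Pow(L, 2), L) = Add(L, Pow(L, 2)))
Function('n')(J, N) = Rational(1563, 428) (Function('n')(J, N) = Add(Rational(707, 428), Mul(-1, Add(-2, Mul(-13, 0)))) = Add(Rational(707, 428), Mul(-1, Add(-2, 0))) = Add(Rational(707, 428), Mul(-1, -2)) = Add(Rational(707, 428), 2) = Rational(1563, 428))
Add(Function('n')(Function('l')(1), -2113), 3014699) = Add(Rational(1563, 428), 3014699) = Rational(1290292735, 428)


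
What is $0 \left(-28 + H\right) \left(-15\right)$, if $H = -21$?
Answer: $0$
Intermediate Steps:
$0 \left(-28 + H\right) \left(-15\right) = 0 \left(-28 - 21\right) \left(-15\right) = 0 \left(\left(-49\right) \left(-15\right)\right) = 0 \cdot 735 = 0$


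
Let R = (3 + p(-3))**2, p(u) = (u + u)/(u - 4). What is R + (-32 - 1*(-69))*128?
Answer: 232793/49 ≈ 4750.9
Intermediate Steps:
p(u) = 2*u/(-4 + u) (p(u) = (2*u)/(-4 + u) = 2*u/(-4 + u))
R = 729/49 (R = (3 + 2*(-3)/(-4 - 3))**2 = (3 + 2*(-3)/(-7))**2 = (3 + 2*(-3)*(-1/7))**2 = (3 + 6/7)**2 = (27/7)**2 = 729/49 ≈ 14.878)
R + (-32 - 1*(-69))*128 = 729/49 + (-32 - 1*(-69))*128 = 729/49 + (-32 + 69)*128 = 729/49 + 37*128 = 729/49 + 4736 = 232793/49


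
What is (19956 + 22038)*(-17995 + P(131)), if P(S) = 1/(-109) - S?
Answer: -82969015590/109 ≈ -7.6118e+8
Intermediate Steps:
P(S) = -1/109 - S
(19956 + 22038)*(-17995 + P(131)) = (19956 + 22038)*(-17995 + (-1/109 - 1*131)) = 41994*(-17995 + (-1/109 - 131)) = 41994*(-17995 - 14280/109) = 41994*(-1975735/109) = -82969015590/109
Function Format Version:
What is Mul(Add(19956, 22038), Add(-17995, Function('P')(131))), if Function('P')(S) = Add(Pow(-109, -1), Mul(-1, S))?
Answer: Rational(-82969015590, 109) ≈ -7.6118e+8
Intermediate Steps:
Function('P')(S) = Add(Rational(-1, 109), Mul(-1, S))
Mul(Add(19956, 22038), Add(-17995, Function('P')(131))) = Mul(Add(19956, 22038), Add(-17995, Add(Rational(-1, 109), Mul(-1, 131)))) = Mul(41994, Add(-17995, Add(Rational(-1, 109), -131))) = Mul(41994, Add(-17995, Rational(-14280, 109))) = Mul(41994, Rational(-1975735, 109)) = Rational(-82969015590, 109)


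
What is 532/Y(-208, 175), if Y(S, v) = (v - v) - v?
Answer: -76/25 ≈ -3.0400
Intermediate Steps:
Y(S, v) = -v (Y(S, v) = 0 - v = -v)
532/Y(-208, 175) = 532/((-1*175)) = 532/(-175) = 532*(-1/175) = -76/25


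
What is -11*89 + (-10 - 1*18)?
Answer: -1007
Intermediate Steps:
-11*89 + (-10 - 1*18) = -979 + (-10 - 18) = -979 - 28 = -1007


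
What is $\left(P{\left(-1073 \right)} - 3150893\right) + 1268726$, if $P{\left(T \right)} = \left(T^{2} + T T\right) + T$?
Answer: $419418$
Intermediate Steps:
$P{\left(T \right)} = T + 2 T^{2}$ ($P{\left(T \right)} = \left(T^{2} + T^{2}\right) + T = 2 T^{2} + T = T + 2 T^{2}$)
$\left(P{\left(-1073 \right)} - 3150893\right) + 1268726 = \left(- 1073 \left(1 + 2 \left(-1073\right)\right) - 3150893\right) + 1268726 = \left(- 1073 \left(1 - 2146\right) - 3150893\right) + 1268726 = \left(\left(-1073\right) \left(-2145\right) - 3150893\right) + 1268726 = \left(2301585 - 3150893\right) + 1268726 = -849308 + 1268726 = 419418$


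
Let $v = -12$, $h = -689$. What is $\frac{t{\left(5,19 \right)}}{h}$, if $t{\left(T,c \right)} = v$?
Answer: $\frac{12}{689} \approx 0.017417$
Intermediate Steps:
$t{\left(T,c \right)} = -12$
$\frac{t{\left(5,19 \right)}}{h} = - \frac{12}{-689} = \left(-12\right) \left(- \frac{1}{689}\right) = \frac{12}{689}$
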